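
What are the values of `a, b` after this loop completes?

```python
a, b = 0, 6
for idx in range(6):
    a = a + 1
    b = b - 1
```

Let's trace through this code step by step.

Initialize: a = 0
Initialize: b = 6
Entering loop: for idx in range(6):
After iteration 1: idx = 0, a = 1, b = 5
After iteration 2: idx = 1, a = 2, b = 4
After iteration 3: idx = 2, a = 3, b = 3
After iteration 4: idx = 3, a = 4, b = 2
After iteration 5: idx = 4, a = 5, b = 1
After iteration 6: idx = 5, a = 6, b = 0
Loop ends.

Final answer: 6, 0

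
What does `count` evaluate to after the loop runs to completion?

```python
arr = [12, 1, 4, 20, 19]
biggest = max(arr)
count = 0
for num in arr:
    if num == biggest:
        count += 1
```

Let's trace through this code step by step.

Initialize: arr = [12, 1, 4, 20, 19]
Initialize: biggest = 20
Initialize: count = 0
Entering loop: for num in arr:
After iteration 1: num = 12, count = 0
After iteration 2: num = 1, count = 0
After iteration 3: num = 4, count = 0
After iteration 4: num = 20, count = 1
After iteration 5: num = 19, count = 1
Loop ends.

Final answer: 1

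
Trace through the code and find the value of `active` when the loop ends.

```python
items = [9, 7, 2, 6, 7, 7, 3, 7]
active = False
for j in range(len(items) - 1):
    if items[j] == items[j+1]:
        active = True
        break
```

Let's trace through this code step by step.

Initialize: items = [9, 7, 2, 6, 7, 7, 3, 7]
Initialize: active = False
Entering loop: for j in range(len(items) - 1):
After iteration 1: j = 0, active = False
After iteration 2: j = 1, active = False
After iteration 3: j = 2, active = False
After iteration 4: j = 3, active = False
After iteration 5: j = 4, active = True
Loop ends.

Final answer: True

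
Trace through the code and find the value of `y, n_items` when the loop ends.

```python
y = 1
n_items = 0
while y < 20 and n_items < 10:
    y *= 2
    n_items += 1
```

Let's trace through this code step by step.

Initialize: y = 1
Initialize: n_items = 0
Entering loop: while y < 20 and n_items < 10:
After iteration 1: y = 2, n_items = 1
After iteration 2: y = 4, n_items = 2
After iteration 3: y = 8, n_items = 3
After iteration 4: y = 16, n_items = 4
After iteration 5: y = 32, n_items = 5
Loop ends.

Final answer: 32, 5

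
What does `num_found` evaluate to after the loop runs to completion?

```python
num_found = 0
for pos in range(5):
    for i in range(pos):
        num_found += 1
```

Let's trace through this code step by step.

Initialize: num_found = 0
Entering loop: for pos in range(5):
After iteration 1: pos = 0, num_found = 0
After iteration 2: pos = 1, num_found = 1, i = 0
After iteration 3: pos = 2, num_found = 3, i = 1
After iteration 4: pos = 3, num_found = 6, i = 2
After iteration 5: pos = 4, num_found = 10, i = 3
Loop ends.

Final answer: 10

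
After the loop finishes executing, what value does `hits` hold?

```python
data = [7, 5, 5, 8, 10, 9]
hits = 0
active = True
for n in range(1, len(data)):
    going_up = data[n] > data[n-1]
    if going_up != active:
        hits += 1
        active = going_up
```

Let's trace through this code step by step.

Initialize: data = [7, 5, 5, 8, 10, 9]
Initialize: hits = 0
Initialize: active = True
Entering loop: for n in range(1, len(data)):
After iteration 1: n = 1, hits = 1, active = False, going_up = False
After iteration 2: n = 2, hits = 1, active = False, going_up = False
After iteration 3: n = 3, hits = 2, active = True, going_up = True
After iteration 4: n = 4, hits = 2, active = True, going_up = True
After iteration 5: n = 5, hits = 3, active = False, going_up = False
Loop ends.

Final answer: 3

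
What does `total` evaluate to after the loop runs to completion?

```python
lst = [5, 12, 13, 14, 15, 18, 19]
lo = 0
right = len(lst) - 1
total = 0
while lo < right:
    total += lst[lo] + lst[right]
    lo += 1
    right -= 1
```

Let's trace through this code step by step.

Initialize: lst = [5, 12, 13, 14, 15, 18, 19]
Initialize: lo = 0
Initialize: right = 6
Initialize: total = 0
Entering loop: while lo < right:
After iteration 1: lo = 1, right = 5, total = 24
After iteration 2: lo = 2, right = 4, total = 54
After iteration 3: lo = 3, right = 3, total = 82
Loop ends.

Final answer: 82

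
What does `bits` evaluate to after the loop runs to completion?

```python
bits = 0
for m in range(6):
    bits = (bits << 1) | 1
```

Let's trace through this code step by step.

Initialize: bits = 0
Entering loop: for m in range(6):
After iteration 1: m = 0, bits = 1
After iteration 2: m = 1, bits = 3
After iteration 3: m = 2, bits = 7
After iteration 4: m = 3, bits = 15
After iteration 5: m = 4, bits = 31
After iteration 6: m = 5, bits = 63
Loop ends.

Final answer: 63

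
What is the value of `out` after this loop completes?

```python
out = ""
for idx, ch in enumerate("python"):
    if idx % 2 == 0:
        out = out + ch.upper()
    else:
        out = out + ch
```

Let's trace through this code step by step.

Initialize: out = ''
Entering loop: for idx, ch in enumerate("python"):
After iteration 1: idx = 0, ch = 'p', out = 'P'
After iteration 2: idx = 1, ch = 'y', out = 'Py'
After iteration 3: idx = 2, ch = 't', out = 'PyT'
After iteration 4: idx = 3, ch = 'h', out = 'PyTh'
After iteration 5: idx = 4, ch = 'o', out = 'PyThO'
After iteration 6: idx = 5, ch = 'n', out = 'PyThOn'
Loop ends.

Final answer: 'PyThOn'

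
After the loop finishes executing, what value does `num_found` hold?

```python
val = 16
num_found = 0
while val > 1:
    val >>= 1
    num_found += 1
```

Let's trace through this code step by step.

Initialize: val = 16
Initialize: num_found = 0
Entering loop: while val > 1:
After iteration 1: val = 8, num_found = 1
After iteration 2: val = 4, num_found = 2
After iteration 3: val = 2, num_found = 3
After iteration 4: val = 1, num_found = 4
Loop ends.

Final answer: 4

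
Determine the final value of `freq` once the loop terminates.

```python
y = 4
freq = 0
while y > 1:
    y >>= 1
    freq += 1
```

Let's trace through this code step by step.

Initialize: y = 4
Initialize: freq = 0
Entering loop: while y > 1:
After iteration 1: y = 2, freq = 1
After iteration 2: y = 1, freq = 2
Loop ends.

Final answer: 2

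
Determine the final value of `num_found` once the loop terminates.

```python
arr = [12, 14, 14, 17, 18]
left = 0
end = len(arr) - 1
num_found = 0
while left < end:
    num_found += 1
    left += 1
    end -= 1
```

Let's trace through this code step by step.

Initialize: arr = [12, 14, 14, 17, 18]
Initialize: left = 0
Initialize: end = 4
Initialize: num_found = 0
Entering loop: while left < end:
After iteration 1: left = 1, end = 3, num_found = 1
After iteration 2: left = 2, end = 2, num_found = 2
Loop ends.

Final answer: 2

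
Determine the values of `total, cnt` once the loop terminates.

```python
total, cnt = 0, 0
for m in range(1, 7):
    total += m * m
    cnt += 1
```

Let's trace through this code step by step.

Initialize: total = 0
Initialize: cnt = 0
Entering loop: for m in range(1, 7):
After iteration 1: m = 1, total = 1, cnt = 1
After iteration 2: m = 2, total = 5, cnt = 2
After iteration 3: m = 3, total = 14, cnt = 3
After iteration 4: m = 4, total = 30, cnt = 4
After iteration 5: m = 5, total = 55, cnt = 5
After iteration 6: m = 6, total = 91, cnt = 6
Loop ends.

Final answer: 91, 6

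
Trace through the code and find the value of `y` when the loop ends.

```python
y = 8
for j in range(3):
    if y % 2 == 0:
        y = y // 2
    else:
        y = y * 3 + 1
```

Let's trace through this code step by step.

Initialize: y = 8
Entering loop: for j in range(3):
After iteration 1: j = 0, y = 4
After iteration 2: j = 1, y = 2
After iteration 3: j = 2, y = 1
Loop ends.

Final answer: 1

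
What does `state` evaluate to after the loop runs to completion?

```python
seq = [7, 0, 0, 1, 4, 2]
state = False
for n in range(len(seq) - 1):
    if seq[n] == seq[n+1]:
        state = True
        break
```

Let's trace through this code step by step.

Initialize: seq = [7, 0, 0, 1, 4, 2]
Initialize: state = False
Entering loop: for n in range(len(seq) - 1):
After iteration 1: n = 0, state = False
After iteration 2: n = 1, state = True
Loop ends.

Final answer: True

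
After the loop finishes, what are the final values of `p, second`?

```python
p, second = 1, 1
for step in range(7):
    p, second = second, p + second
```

Let's trace through this code step by step.

Initialize: p = 1
Initialize: second = 1
Entering loop: for step in range(7):
After iteration 1: step = 0, p = 1, second = 2
After iteration 2: step = 1, p = 2, second = 3
After iteration 3: step = 2, p = 3, second = 5
After iteration 4: step = 3, p = 5, second = 8
After iteration 5: step = 4, p = 8, second = 13
After iteration 6: step = 5, p = 13, second = 21
After iteration 7: step = 6, p = 21, second = 34
Loop ends.

Final answer: 21, 34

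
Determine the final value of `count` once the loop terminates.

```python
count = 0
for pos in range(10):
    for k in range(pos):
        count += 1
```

Let's trace through this code step by step.

Initialize: count = 0
Entering loop: for pos in range(10):
After iteration 1: pos = 0, count = 0
After iteration 2: pos = 1, count = 1, k = 0
After iteration 3: pos = 2, count = 3, k = 1
After iteration 4: pos = 3, count = 6, k = 2
After iteration 5: pos = 4, count = 10, k = 3
After iteration 6: pos = 5, count = 15, k = 4
After iteration 7: pos = 6, count = 21, k = 5
After iteration 8: pos = 7, count = 28, k = 6
After iteration 9: pos = 8, count = 36, k = 7
After iteration 10: pos = 9, count = 45, k = 8
Loop ends.

Final answer: 45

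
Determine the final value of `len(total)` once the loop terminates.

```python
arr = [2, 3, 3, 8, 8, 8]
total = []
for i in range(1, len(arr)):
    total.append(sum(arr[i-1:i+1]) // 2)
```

Let's trace through this code step by step.

Initialize: arr = [2, 3, 3, 8, 8, 8]
Initialize: total = []
Entering loop: for i in range(1, len(arr)):
After iteration 1: i = 1, total = [2]
After iteration 2: i = 2, total = [2, 3]
After iteration 3: i = 3, total = [2, 3, 5]
After iteration 4: i = 4, total = [2, 3, 5, 8]
After iteration 5: i = 5, total = [2, 3, 5, 8, 8]
Loop ends.
len(total) = 5

Final answer: 5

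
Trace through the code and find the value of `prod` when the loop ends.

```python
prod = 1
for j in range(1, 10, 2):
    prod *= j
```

Let's trace through this code step by step.

Initialize: prod = 1
Entering loop: for j in range(1, 10, 2):
After iteration 1: j = 1, prod = 1
After iteration 2: j = 3, prod = 3
After iteration 3: j = 5, prod = 15
After iteration 4: j = 7, prod = 105
After iteration 5: j = 9, prod = 945
Loop ends.

Final answer: 945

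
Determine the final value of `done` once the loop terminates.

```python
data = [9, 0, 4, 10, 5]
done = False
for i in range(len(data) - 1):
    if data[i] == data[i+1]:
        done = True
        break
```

Let's trace through this code step by step.

Initialize: data = [9, 0, 4, 10, 5]
Initialize: done = False
Entering loop: for i in range(len(data) - 1):
After iteration 1: i = 0, done = False
After iteration 2: i = 1, done = False
After iteration 3: i = 2, done = False
After iteration 4: i = 3, done = False
Loop ends.

Final answer: False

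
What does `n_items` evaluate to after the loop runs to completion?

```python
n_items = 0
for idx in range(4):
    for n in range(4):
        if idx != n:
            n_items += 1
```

Let's trace through this code step by step.

Initialize: n_items = 0
Entering loop: for idx in range(4):
After iteration 1: idx = 0, n_items = 3
After iteration 2: idx = 1, n_items = 6
After iteration 3: idx = 2, n_items = 9
After iteration 4: idx = 3, n_items = 12
Loop ends.

Final answer: 12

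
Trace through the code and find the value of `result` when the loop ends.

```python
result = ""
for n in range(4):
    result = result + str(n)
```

Let's trace through this code step by step.

Initialize: result = ''
Entering loop: for n in range(4):
After iteration 1: n = 0, result = '0'
After iteration 2: n = 1, result = '01'
After iteration 3: n = 2, result = '012'
After iteration 4: n = 3, result = '0123'
Loop ends.

Final answer: '0123'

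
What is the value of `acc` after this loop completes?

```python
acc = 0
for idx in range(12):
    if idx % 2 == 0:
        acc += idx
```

Let's trace through this code step by step.

Initialize: acc = 0
Entering loop: for idx in range(12):
After iteration 1: idx = 0, acc = 0
After iteration 2: idx = 1, acc = 0
After iteration 3: idx = 2, acc = 2
After iteration 4: idx = 3, acc = 2
After iteration 5: idx = 4, acc = 6
After iteration 6: idx = 5, acc = 6
After iteration 7: idx = 6, acc = 12
After iteration 8: idx = 7, acc = 12
After iteration 9: idx = 8, acc = 20
After iteration 10: idx = 9, acc = 20
After iteration 11: idx = 10, acc = 30
After iteration 12: idx = 11, acc = 30
Loop ends.

Final answer: 30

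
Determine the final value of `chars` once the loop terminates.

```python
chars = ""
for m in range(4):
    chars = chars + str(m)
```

Let's trace through this code step by step.

Initialize: chars = ''
Entering loop: for m in range(4):
After iteration 1: m = 0, chars = '0'
After iteration 2: m = 1, chars = '01'
After iteration 3: m = 2, chars = '012'
After iteration 4: m = 3, chars = '0123'
Loop ends.

Final answer: '0123'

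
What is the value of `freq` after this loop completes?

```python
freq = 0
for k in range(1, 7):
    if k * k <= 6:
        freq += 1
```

Let's trace through this code step by step.

Initialize: freq = 0
Entering loop: for k in range(1, 7):
After iteration 1: k = 1, freq = 1
After iteration 2: k = 2, freq = 2
After iteration 3: k = 3, freq = 2
After iteration 4: k = 4, freq = 2
After iteration 5: k = 5, freq = 2
After iteration 6: k = 6, freq = 2
Loop ends.

Final answer: 2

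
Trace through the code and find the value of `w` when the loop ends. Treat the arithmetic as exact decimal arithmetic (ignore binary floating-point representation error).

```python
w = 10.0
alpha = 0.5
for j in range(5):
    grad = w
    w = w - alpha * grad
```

Let's trace through this code step by step.

Initialize: w = 10.0
Initialize: alpha = 0.5
Entering loop: for j in range(5):
After iteration 1: j = 0, w = 5.0, grad = 10.0
After iteration 2: j = 1, w = 2.5, grad = 5.0
After iteration 3: j = 2, w = 1.25, grad = 2.5
After iteration 4: j = 3, w = 0.625, grad = 1.25
After iteration 5: j = 4, w = 0.3125, grad = 0.625
Loop ends.

Final answer: 0.3125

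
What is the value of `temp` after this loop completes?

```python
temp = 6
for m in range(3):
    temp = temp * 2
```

Let's trace through this code step by step.

Initialize: temp = 6
Entering loop: for m in range(3):
After iteration 1: m = 0, temp = 12
After iteration 2: m = 1, temp = 24
After iteration 3: m = 2, temp = 48
Loop ends.

Final answer: 48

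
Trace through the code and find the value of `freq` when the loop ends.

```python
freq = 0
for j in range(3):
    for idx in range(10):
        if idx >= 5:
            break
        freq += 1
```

Let's trace through this code step by step.

Initialize: freq = 0
Entering loop: for j in range(3):
After iteration 1: j = 0, freq = 5
After iteration 2: j = 1, freq = 10
After iteration 3: j = 2, freq = 15
Loop ends.

Final answer: 15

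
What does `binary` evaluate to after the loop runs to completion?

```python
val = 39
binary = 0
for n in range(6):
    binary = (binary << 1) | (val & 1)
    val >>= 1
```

Let's trace through this code step by step.

Initialize: val = 39
Initialize: binary = 0
Entering loop: for n in range(6):
After iteration 1: n = 0, val = 19, binary = 1
After iteration 2: n = 1, val = 9, binary = 3
After iteration 3: n = 2, val = 4, binary = 7
After iteration 4: n = 3, val = 2, binary = 14
After iteration 5: n = 4, val = 1, binary = 28
After iteration 6: n = 5, val = 0, binary = 57
Loop ends.

Final answer: 57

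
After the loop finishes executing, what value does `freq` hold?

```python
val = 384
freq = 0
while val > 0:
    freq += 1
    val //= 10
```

Let's trace through this code step by step.

Initialize: val = 384
Initialize: freq = 0
Entering loop: while val > 0:
After iteration 1: val = 38, freq = 1
After iteration 2: val = 3, freq = 2
After iteration 3: val = 0, freq = 3
Loop ends.

Final answer: 3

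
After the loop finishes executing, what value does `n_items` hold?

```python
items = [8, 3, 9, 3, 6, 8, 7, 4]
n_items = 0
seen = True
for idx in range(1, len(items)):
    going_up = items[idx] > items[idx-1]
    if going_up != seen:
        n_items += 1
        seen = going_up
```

Let's trace through this code step by step.

Initialize: items = [8, 3, 9, 3, 6, 8, 7, 4]
Initialize: n_items = 0
Initialize: seen = True
Entering loop: for idx in range(1, len(items)):
After iteration 1: idx = 1, n_items = 1, seen = False, going_up = False
After iteration 2: idx = 2, n_items = 2, seen = True, going_up = True
After iteration 3: idx = 3, n_items = 3, seen = False, going_up = False
After iteration 4: idx = 4, n_items = 4, seen = True, going_up = True
After iteration 5: idx = 5, n_items = 4, seen = True, going_up = True
After iteration 6: idx = 6, n_items = 5, seen = False, going_up = False
After iteration 7: idx = 7, n_items = 5, seen = False, going_up = False
Loop ends.

Final answer: 5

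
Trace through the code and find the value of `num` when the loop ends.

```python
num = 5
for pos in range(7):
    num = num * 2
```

Let's trace through this code step by step.

Initialize: num = 5
Entering loop: for pos in range(7):
After iteration 1: pos = 0, num = 10
After iteration 2: pos = 1, num = 20
After iteration 3: pos = 2, num = 40
After iteration 4: pos = 3, num = 80
After iteration 5: pos = 4, num = 160
After iteration 6: pos = 5, num = 320
After iteration 7: pos = 6, num = 640
Loop ends.

Final answer: 640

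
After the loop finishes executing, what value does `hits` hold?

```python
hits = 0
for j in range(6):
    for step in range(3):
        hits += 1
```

Let's trace through this code step by step.

Initialize: hits = 0
Entering loop: for j in range(6):
After iteration 1: j = 0, hits = 3
After iteration 2: j = 1, hits = 6
After iteration 3: j = 2, hits = 9
After iteration 4: j = 3, hits = 12
After iteration 5: j = 4, hits = 15
After iteration 6: j = 5, hits = 18
Loop ends.

Final answer: 18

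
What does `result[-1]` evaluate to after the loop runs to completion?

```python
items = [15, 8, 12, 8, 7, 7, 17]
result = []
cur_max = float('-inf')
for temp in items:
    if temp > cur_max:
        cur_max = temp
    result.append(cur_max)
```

Let's trace through this code step by step.

Initialize: items = [15, 8, 12, 8, 7, 7, 17]
Initialize: result = []
Initialize: cur_max = -inf
Entering loop: for temp in items:
After iteration 1: temp = 15, result = [15], cur_max = 15
After iteration 2: temp = 8, result = [15, 15], cur_max = 15
After iteration 3: temp = 12, result = [15, 15, 15], cur_max = 15
After iteration 4: temp = 8, result = [15, 15, 15, 15], cur_max = 15
After iteration 5: temp = 7, result = [15, 15, 15, 15, 15], cur_max = 15
After iteration 6: temp = 7, result = [15, 15, 15, 15, 15, 15], cur_max = 15
After iteration 7: temp = 17, result = [15, 15, 15, 15, 15, 15, 17], cur_max = 17
Loop ends.
result[-1] = 17

Final answer: 17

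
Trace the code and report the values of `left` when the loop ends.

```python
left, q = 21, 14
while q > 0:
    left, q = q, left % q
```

Let's trace through this code step by step.

Initialize: left = 21
Initialize: q = 14
Entering loop: while q > 0:
After iteration 1: left = 14, q = 7
After iteration 2: left = 7, q = 0
Loop ends.

Final answer: 7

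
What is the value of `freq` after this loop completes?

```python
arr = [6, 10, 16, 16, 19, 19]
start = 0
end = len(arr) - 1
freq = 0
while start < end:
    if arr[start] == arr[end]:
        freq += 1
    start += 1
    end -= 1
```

Let's trace through this code step by step.

Initialize: arr = [6, 10, 16, 16, 19, 19]
Initialize: start = 0
Initialize: end = 5
Initialize: freq = 0
Entering loop: while start < end:
After iteration 1: start = 1, end = 4, freq = 0
After iteration 2: start = 2, end = 3, freq = 0
After iteration 3: start = 3, end = 2, freq = 1
Loop ends.

Final answer: 1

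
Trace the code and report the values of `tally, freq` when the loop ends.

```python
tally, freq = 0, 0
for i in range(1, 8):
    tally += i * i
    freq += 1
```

Let's trace through this code step by step.

Initialize: tally = 0
Initialize: freq = 0
Entering loop: for i in range(1, 8):
After iteration 1: i = 1, tally = 1, freq = 1
After iteration 2: i = 2, tally = 5, freq = 2
After iteration 3: i = 3, tally = 14, freq = 3
After iteration 4: i = 4, tally = 30, freq = 4
After iteration 5: i = 5, tally = 55, freq = 5
After iteration 6: i = 6, tally = 91, freq = 6
After iteration 7: i = 7, tally = 140, freq = 7
Loop ends.

Final answer: 140, 7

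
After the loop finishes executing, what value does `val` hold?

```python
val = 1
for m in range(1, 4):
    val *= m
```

Let's trace through this code step by step.

Initialize: val = 1
Entering loop: for m in range(1, 4):
After iteration 1: m = 1, val = 1
After iteration 2: m = 2, val = 2
After iteration 3: m = 3, val = 6
Loop ends.

Final answer: 6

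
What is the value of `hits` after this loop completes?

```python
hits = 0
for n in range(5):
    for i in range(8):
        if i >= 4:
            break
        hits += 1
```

Let's trace through this code step by step.

Initialize: hits = 0
Entering loop: for n in range(5):
After iteration 1: n = 0, hits = 4
After iteration 2: n = 1, hits = 8
After iteration 3: n = 2, hits = 12
After iteration 4: n = 3, hits = 16
After iteration 5: n = 4, hits = 20
Loop ends.

Final answer: 20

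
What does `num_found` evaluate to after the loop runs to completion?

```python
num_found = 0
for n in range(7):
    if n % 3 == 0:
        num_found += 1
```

Let's trace through this code step by step.

Initialize: num_found = 0
Entering loop: for n in range(7):
After iteration 1: n = 0, num_found = 1
After iteration 2: n = 1, num_found = 1
After iteration 3: n = 2, num_found = 1
After iteration 4: n = 3, num_found = 2
After iteration 5: n = 4, num_found = 2
After iteration 6: n = 5, num_found = 2
After iteration 7: n = 6, num_found = 3
Loop ends.

Final answer: 3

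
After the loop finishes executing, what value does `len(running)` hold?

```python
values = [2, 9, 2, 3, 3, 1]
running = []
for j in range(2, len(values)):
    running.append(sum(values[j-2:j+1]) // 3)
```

Let's trace through this code step by step.

Initialize: values = [2, 9, 2, 3, 3, 1]
Initialize: running = []
Entering loop: for j in range(2, len(values)):
After iteration 1: j = 2, running = [4]
After iteration 2: j = 3, running = [4, 4]
After iteration 3: j = 4, running = [4, 4, 2]
After iteration 4: j = 5, running = [4, 4, 2, 2]
Loop ends.
len(running) = 4

Final answer: 4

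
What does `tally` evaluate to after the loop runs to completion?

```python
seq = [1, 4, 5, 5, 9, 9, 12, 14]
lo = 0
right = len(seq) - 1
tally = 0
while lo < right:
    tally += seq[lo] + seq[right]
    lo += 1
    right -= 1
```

Let's trace through this code step by step.

Initialize: seq = [1, 4, 5, 5, 9, 9, 12, 14]
Initialize: lo = 0
Initialize: right = 7
Initialize: tally = 0
Entering loop: while lo < right:
After iteration 1: lo = 1, right = 6, tally = 15
After iteration 2: lo = 2, right = 5, tally = 31
After iteration 3: lo = 3, right = 4, tally = 45
After iteration 4: lo = 4, right = 3, tally = 59
Loop ends.

Final answer: 59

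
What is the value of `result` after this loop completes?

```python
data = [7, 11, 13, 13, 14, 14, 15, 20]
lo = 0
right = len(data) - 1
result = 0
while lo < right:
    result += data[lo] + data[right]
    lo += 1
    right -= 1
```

Let's trace through this code step by step.

Initialize: data = [7, 11, 13, 13, 14, 14, 15, 20]
Initialize: lo = 0
Initialize: right = 7
Initialize: result = 0
Entering loop: while lo < right:
After iteration 1: lo = 1, right = 6, result = 27
After iteration 2: lo = 2, right = 5, result = 53
After iteration 3: lo = 3, right = 4, result = 80
After iteration 4: lo = 4, right = 3, result = 107
Loop ends.

Final answer: 107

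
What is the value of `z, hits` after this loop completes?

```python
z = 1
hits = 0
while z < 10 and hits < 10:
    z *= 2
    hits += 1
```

Let's trace through this code step by step.

Initialize: z = 1
Initialize: hits = 0
Entering loop: while z < 10 and hits < 10:
After iteration 1: z = 2, hits = 1
After iteration 2: z = 4, hits = 2
After iteration 3: z = 8, hits = 3
After iteration 4: z = 16, hits = 4
Loop ends.

Final answer: 16, 4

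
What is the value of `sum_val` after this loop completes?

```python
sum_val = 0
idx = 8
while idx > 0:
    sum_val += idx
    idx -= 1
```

Let's trace through this code step by step.

Initialize: sum_val = 0
Initialize: idx = 8
Entering loop: while idx > 0:
After iteration 1: sum_val = 8, idx = 7
After iteration 2: sum_val = 15, idx = 6
After iteration 3: sum_val = 21, idx = 5
After iteration 4: sum_val = 26, idx = 4
After iteration 5: sum_val = 30, idx = 3
After iteration 6: sum_val = 33, idx = 2
After iteration 7: sum_val = 35, idx = 1
After iteration 8: sum_val = 36, idx = 0
Loop ends.

Final answer: 36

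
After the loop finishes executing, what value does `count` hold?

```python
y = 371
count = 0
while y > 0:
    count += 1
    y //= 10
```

Let's trace through this code step by step.

Initialize: y = 371
Initialize: count = 0
Entering loop: while y > 0:
After iteration 1: y = 37, count = 1
After iteration 2: y = 3, count = 2
After iteration 3: y = 0, count = 3
Loop ends.

Final answer: 3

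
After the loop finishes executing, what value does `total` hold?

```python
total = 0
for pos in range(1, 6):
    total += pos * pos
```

Let's trace through this code step by step.

Initialize: total = 0
Entering loop: for pos in range(1, 6):
After iteration 1: pos = 1, total = 1
After iteration 2: pos = 2, total = 5
After iteration 3: pos = 3, total = 14
After iteration 4: pos = 4, total = 30
After iteration 5: pos = 5, total = 55
Loop ends.

Final answer: 55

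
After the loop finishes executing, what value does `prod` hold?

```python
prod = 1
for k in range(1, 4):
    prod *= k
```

Let's trace through this code step by step.

Initialize: prod = 1
Entering loop: for k in range(1, 4):
After iteration 1: k = 1, prod = 1
After iteration 2: k = 2, prod = 2
After iteration 3: k = 3, prod = 6
Loop ends.

Final answer: 6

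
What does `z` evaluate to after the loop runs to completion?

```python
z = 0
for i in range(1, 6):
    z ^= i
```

Let's trace through this code step by step.

Initialize: z = 0
Entering loop: for i in range(1, 6):
After iteration 1: i = 1, z = 1
After iteration 2: i = 2, z = 3
After iteration 3: i = 3, z = 0
After iteration 4: i = 4, z = 4
After iteration 5: i = 5, z = 1
Loop ends.

Final answer: 1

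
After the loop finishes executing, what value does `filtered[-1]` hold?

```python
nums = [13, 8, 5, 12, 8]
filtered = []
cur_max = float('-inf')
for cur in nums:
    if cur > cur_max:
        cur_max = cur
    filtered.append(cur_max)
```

Let's trace through this code step by step.

Initialize: nums = [13, 8, 5, 12, 8]
Initialize: filtered = []
Initialize: cur_max = -inf
Entering loop: for cur in nums:
After iteration 1: cur = 13, filtered = [13], cur_max = 13
After iteration 2: cur = 8, filtered = [13, 13], cur_max = 13
After iteration 3: cur = 5, filtered = [13, 13, 13], cur_max = 13
After iteration 4: cur = 12, filtered = [13, 13, 13, 13], cur_max = 13
After iteration 5: cur = 8, filtered = [13, 13, 13, 13, 13], cur_max = 13
Loop ends.
filtered[-1] = 13

Final answer: 13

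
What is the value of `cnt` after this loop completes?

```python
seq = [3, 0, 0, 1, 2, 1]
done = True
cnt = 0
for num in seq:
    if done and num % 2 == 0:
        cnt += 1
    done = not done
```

Let's trace through this code step by step.

Initialize: seq = [3, 0, 0, 1, 2, 1]
Initialize: done = True
Initialize: cnt = 0
Entering loop: for num in seq:
After iteration 1: num = 3, done = False, cnt = 0
After iteration 2: num = 0, done = True, cnt = 0
After iteration 3: num = 0, done = False, cnt = 1
After iteration 4: num = 1, done = True, cnt = 1
After iteration 5: num = 2, done = False, cnt = 2
After iteration 6: num = 1, done = True, cnt = 2
Loop ends.

Final answer: 2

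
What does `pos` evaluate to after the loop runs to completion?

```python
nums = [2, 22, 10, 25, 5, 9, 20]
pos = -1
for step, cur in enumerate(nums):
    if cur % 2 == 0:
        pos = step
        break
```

Let's trace through this code step by step.

Initialize: nums = [2, 22, 10, 25, 5, 9, 20]
Initialize: pos = -1
Entering loop: for step, cur in enumerate(nums):
After iteration 1: step = 0, cur = 2, pos = 0
Loop ends.

Final answer: 0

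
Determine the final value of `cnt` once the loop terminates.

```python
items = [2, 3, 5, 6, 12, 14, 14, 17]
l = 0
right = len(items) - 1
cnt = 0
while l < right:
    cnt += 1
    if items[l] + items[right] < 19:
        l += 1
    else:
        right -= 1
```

Let's trace through this code step by step.

Initialize: items = [2, 3, 5, 6, 12, 14, 14, 17]
Initialize: l = 0
Initialize: right = 7
Initialize: cnt = 0
Entering loop: while l < right:
After iteration 1: l = 0, right = 6, cnt = 1
After iteration 2: l = 1, right = 6, cnt = 2
After iteration 3: l = 2, right = 6, cnt = 3
After iteration 4: l = 2, right = 5, cnt = 4
After iteration 5: l = 2, right = 4, cnt = 5
After iteration 6: l = 3, right = 4, cnt = 6
After iteration 7: l = 4, right = 4, cnt = 7
Loop ends.

Final answer: 7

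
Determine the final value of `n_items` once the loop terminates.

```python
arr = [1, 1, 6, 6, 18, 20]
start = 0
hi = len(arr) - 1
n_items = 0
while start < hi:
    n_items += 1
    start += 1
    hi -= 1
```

Let's trace through this code step by step.

Initialize: arr = [1, 1, 6, 6, 18, 20]
Initialize: start = 0
Initialize: hi = 5
Initialize: n_items = 0
Entering loop: while start < hi:
After iteration 1: start = 1, hi = 4, n_items = 1
After iteration 2: start = 2, hi = 3, n_items = 2
After iteration 3: start = 3, hi = 2, n_items = 3
Loop ends.

Final answer: 3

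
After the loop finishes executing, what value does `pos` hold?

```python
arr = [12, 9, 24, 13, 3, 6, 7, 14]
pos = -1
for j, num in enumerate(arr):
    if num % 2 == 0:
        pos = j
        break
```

Let's trace through this code step by step.

Initialize: arr = [12, 9, 24, 13, 3, 6, 7, 14]
Initialize: pos = -1
Entering loop: for j, num in enumerate(arr):
After iteration 1: j = 0, num = 12, pos = 0
Loop ends.

Final answer: 0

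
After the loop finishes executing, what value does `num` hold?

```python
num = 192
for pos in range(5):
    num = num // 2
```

Let's trace through this code step by step.

Initialize: num = 192
Entering loop: for pos in range(5):
After iteration 1: pos = 0, num = 96
After iteration 2: pos = 1, num = 48
After iteration 3: pos = 2, num = 24
After iteration 4: pos = 3, num = 12
After iteration 5: pos = 4, num = 6
Loop ends.

Final answer: 6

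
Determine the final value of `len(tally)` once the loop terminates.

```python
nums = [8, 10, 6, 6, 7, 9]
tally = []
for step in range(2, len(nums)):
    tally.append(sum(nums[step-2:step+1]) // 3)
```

Let's trace through this code step by step.

Initialize: nums = [8, 10, 6, 6, 7, 9]
Initialize: tally = []
Entering loop: for step in range(2, len(nums)):
After iteration 1: step = 2, tally = [8]
After iteration 2: step = 3, tally = [8, 7]
After iteration 3: step = 4, tally = [8, 7, 6]
After iteration 4: step = 5, tally = [8, 7, 6, 7]
Loop ends.
len(tally) = 4

Final answer: 4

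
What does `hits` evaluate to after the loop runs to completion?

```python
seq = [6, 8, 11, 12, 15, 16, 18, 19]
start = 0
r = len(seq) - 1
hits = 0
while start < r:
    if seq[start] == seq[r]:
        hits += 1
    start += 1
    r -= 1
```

Let's trace through this code step by step.

Initialize: seq = [6, 8, 11, 12, 15, 16, 18, 19]
Initialize: start = 0
Initialize: r = 7
Initialize: hits = 0
Entering loop: while start < r:
After iteration 1: start = 1, r = 6, hits = 0
After iteration 2: start = 2, r = 5, hits = 0
After iteration 3: start = 3, r = 4, hits = 0
After iteration 4: start = 4, r = 3, hits = 0
Loop ends.

Final answer: 0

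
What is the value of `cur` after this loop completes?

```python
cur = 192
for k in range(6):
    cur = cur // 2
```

Let's trace through this code step by step.

Initialize: cur = 192
Entering loop: for k in range(6):
After iteration 1: k = 0, cur = 96
After iteration 2: k = 1, cur = 48
After iteration 3: k = 2, cur = 24
After iteration 4: k = 3, cur = 12
After iteration 5: k = 4, cur = 6
After iteration 6: k = 5, cur = 3
Loop ends.

Final answer: 3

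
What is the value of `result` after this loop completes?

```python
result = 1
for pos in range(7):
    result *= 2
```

Let's trace through this code step by step.

Initialize: result = 1
Entering loop: for pos in range(7):
After iteration 1: pos = 0, result = 2
After iteration 2: pos = 1, result = 4
After iteration 3: pos = 2, result = 8
After iteration 4: pos = 3, result = 16
After iteration 5: pos = 4, result = 32
After iteration 6: pos = 5, result = 64
After iteration 7: pos = 6, result = 128
Loop ends.

Final answer: 128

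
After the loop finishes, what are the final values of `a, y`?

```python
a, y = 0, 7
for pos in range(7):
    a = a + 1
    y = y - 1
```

Let's trace through this code step by step.

Initialize: a = 0
Initialize: y = 7
Entering loop: for pos in range(7):
After iteration 1: pos = 0, a = 1, y = 6
After iteration 2: pos = 1, a = 2, y = 5
After iteration 3: pos = 2, a = 3, y = 4
After iteration 4: pos = 3, a = 4, y = 3
After iteration 5: pos = 4, a = 5, y = 2
After iteration 6: pos = 5, a = 6, y = 1
After iteration 7: pos = 6, a = 7, y = 0
Loop ends.

Final answer: 7, 0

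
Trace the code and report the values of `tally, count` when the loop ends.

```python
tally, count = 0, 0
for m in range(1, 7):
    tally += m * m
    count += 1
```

Let's trace through this code step by step.

Initialize: tally = 0
Initialize: count = 0
Entering loop: for m in range(1, 7):
After iteration 1: m = 1, tally = 1, count = 1
After iteration 2: m = 2, tally = 5, count = 2
After iteration 3: m = 3, tally = 14, count = 3
After iteration 4: m = 4, tally = 30, count = 4
After iteration 5: m = 5, tally = 55, count = 5
After iteration 6: m = 6, tally = 91, count = 6
Loop ends.

Final answer: 91, 6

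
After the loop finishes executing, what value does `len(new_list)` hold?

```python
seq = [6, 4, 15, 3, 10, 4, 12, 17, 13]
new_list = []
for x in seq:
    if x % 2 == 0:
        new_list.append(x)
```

Let's trace through this code step by step.

Initialize: seq = [6, 4, 15, 3, 10, 4, 12, 17, 13]
Initialize: new_list = []
Entering loop: for x in seq:
After iteration 1: x = 6, new_list = [6]
After iteration 2: x = 4, new_list = [6, 4]
After iteration 3: x = 15, new_list = [6, 4]
After iteration 4: x = 3, new_list = [6, 4]
After iteration 5: x = 10, new_list = [6, 4, 10]
After iteration 6: x = 4, new_list = [6, 4, 10, 4]
After iteration 7: x = 12, new_list = [6, 4, 10, 4, 12]
After iteration 8: x = 17, new_list = [6, 4, 10, 4, 12]
After iteration 9: x = 13, new_list = [6, 4, 10, 4, 12]
Loop ends.
len(new_list) = 5

Final answer: 5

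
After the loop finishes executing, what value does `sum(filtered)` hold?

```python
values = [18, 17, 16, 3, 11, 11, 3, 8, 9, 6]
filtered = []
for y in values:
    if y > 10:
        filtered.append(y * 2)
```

Let's trace through this code step by step.

Initialize: values = [18, 17, 16, 3, 11, 11, 3, 8, 9, 6]
Initialize: filtered = []
Entering loop: for y in values:
After iteration 1: y = 18, filtered = [36]
After iteration 2: y = 17, filtered = [36, 34]
After iteration 3: y = 16, filtered = [36, 34, 32]
After iteration 4: y = 3, filtered = [36, 34, 32]
After iteration 5: y = 11, filtered = [36, 34, 32, 22]
After iteration 6: y = 11, filtered = [36, 34, 32, 22, 22]
After iteration 7: y = 3, filtered = [36, 34, 32, 22, 22]
After iteration 8: y = 8, filtered = [36, 34, 32, 22, 22]
After iteration 9: y = 9, filtered = [36, 34, 32, 22, 22]
After iteration 10: y = 6, filtered = [36, 34, 32, 22, 22]
Loop ends.
sum(filtered) = 146

Final answer: 146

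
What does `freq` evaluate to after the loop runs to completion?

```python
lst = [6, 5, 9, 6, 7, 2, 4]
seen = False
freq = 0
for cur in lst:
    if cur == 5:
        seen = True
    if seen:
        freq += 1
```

Let's trace through this code step by step.

Initialize: lst = [6, 5, 9, 6, 7, 2, 4]
Initialize: seen = False
Initialize: freq = 0
Entering loop: for cur in lst:
After iteration 1: cur = 6, seen = False, freq = 0
After iteration 2: cur = 5, seen = True, freq = 1
After iteration 3: cur = 9, seen = True, freq = 2
After iteration 4: cur = 6, seen = True, freq = 3
After iteration 5: cur = 7, seen = True, freq = 4
After iteration 6: cur = 2, seen = True, freq = 5
After iteration 7: cur = 4, seen = True, freq = 6
Loop ends.

Final answer: 6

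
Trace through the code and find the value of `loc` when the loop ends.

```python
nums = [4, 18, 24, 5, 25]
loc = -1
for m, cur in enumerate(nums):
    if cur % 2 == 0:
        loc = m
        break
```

Let's trace through this code step by step.

Initialize: nums = [4, 18, 24, 5, 25]
Initialize: loc = -1
Entering loop: for m, cur in enumerate(nums):
After iteration 1: m = 0, cur = 4, loc = 0
Loop ends.

Final answer: 0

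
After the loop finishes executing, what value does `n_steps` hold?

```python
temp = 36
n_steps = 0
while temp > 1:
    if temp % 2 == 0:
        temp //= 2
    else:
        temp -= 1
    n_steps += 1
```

Let's trace through this code step by step.

Initialize: temp = 36
Initialize: n_steps = 0
Entering loop: while temp > 1:
After iteration 1: temp = 18, n_steps = 1
After iteration 2: temp = 9, n_steps = 2
After iteration 3: temp = 8, n_steps = 3
After iteration 4: temp = 4, n_steps = 4
After iteration 5: temp = 2, n_steps = 5
After iteration 6: temp = 1, n_steps = 6
Loop ends.

Final answer: 6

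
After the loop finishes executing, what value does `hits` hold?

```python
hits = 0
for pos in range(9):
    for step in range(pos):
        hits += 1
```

Let's trace through this code step by step.

Initialize: hits = 0
Entering loop: for pos in range(9):
After iteration 1: pos = 0, hits = 0
After iteration 2: pos = 1, hits = 1, step = 0
After iteration 3: pos = 2, hits = 3, step = 1
After iteration 4: pos = 3, hits = 6, step = 2
After iteration 5: pos = 4, hits = 10, step = 3
After iteration 6: pos = 5, hits = 15, step = 4
After iteration 7: pos = 6, hits = 21, step = 5
After iteration 8: pos = 7, hits = 28, step = 6
After iteration 9: pos = 8, hits = 36, step = 7
Loop ends.

Final answer: 36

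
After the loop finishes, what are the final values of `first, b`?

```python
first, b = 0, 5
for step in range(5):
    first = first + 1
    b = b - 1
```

Let's trace through this code step by step.

Initialize: first = 0
Initialize: b = 5
Entering loop: for step in range(5):
After iteration 1: step = 0, first = 1, b = 4
After iteration 2: step = 1, first = 2, b = 3
After iteration 3: step = 2, first = 3, b = 2
After iteration 4: step = 3, first = 4, b = 1
After iteration 5: step = 4, first = 5, b = 0
Loop ends.

Final answer: 5, 0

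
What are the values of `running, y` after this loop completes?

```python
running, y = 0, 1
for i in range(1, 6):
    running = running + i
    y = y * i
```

Let's trace through this code step by step.

Initialize: running = 0
Initialize: y = 1
Entering loop: for i in range(1, 6):
After iteration 1: i = 1, running = 1, y = 1
After iteration 2: i = 2, running = 3, y = 2
After iteration 3: i = 3, running = 6, y = 6
After iteration 4: i = 4, running = 10, y = 24
After iteration 5: i = 5, running = 15, y = 120
Loop ends.

Final answer: 15, 120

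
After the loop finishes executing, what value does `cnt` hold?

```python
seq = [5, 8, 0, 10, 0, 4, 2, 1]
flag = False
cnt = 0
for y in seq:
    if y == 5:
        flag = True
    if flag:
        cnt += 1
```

Let's trace through this code step by step.

Initialize: seq = [5, 8, 0, 10, 0, 4, 2, 1]
Initialize: flag = False
Initialize: cnt = 0
Entering loop: for y in seq:
After iteration 1: y = 5, flag = True, cnt = 1
After iteration 2: y = 8, flag = True, cnt = 2
After iteration 3: y = 0, flag = True, cnt = 3
After iteration 4: y = 10, flag = True, cnt = 4
After iteration 5: y = 0, flag = True, cnt = 5
After iteration 6: y = 4, flag = True, cnt = 6
After iteration 7: y = 2, flag = True, cnt = 7
After iteration 8: y = 1, flag = True, cnt = 8
Loop ends.

Final answer: 8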